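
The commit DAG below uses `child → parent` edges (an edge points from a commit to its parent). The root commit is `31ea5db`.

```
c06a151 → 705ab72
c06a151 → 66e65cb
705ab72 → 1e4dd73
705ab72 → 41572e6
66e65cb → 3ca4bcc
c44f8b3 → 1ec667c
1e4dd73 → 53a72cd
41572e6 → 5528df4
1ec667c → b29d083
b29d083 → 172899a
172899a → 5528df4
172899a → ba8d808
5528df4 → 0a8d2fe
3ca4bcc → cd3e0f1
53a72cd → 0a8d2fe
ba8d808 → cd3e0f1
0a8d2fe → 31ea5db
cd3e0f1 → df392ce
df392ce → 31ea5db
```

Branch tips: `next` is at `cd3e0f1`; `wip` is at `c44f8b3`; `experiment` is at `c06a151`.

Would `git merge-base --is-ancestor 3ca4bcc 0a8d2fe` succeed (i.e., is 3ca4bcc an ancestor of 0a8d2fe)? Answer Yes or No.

Ancestors of 0a8d2fe: {0a8d2fe, 31ea5db}.
3ca4bcc is not in that set, so it is not an ancestor of 0a8d2fe.

No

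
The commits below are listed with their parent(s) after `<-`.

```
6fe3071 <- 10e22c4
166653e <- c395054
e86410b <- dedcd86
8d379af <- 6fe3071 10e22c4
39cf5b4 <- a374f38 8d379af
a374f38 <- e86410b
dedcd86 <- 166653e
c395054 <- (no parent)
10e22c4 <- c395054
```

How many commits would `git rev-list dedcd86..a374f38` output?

Reachable from a374f38: {166653e, a374f38, c395054, dedcd86, e86410b}.
Reachable from dedcd86: {166653e, c395054, dedcd86}.
In a374f38's history but not dedcd86's: {a374f38, e86410b} — 2 commits.

2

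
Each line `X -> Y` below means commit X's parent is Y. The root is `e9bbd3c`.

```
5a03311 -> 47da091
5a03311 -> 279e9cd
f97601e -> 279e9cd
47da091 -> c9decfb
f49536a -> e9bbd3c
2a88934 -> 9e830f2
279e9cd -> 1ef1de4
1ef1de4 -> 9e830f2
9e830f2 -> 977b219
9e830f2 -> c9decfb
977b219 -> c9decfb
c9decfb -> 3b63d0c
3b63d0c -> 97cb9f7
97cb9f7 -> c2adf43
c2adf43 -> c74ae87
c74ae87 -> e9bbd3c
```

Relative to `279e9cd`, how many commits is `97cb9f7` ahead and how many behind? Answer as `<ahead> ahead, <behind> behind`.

Reachable from 97cb9f7: {97cb9f7, c2adf43, c74ae87, e9bbd3c}.
Reachable from 279e9cd: {1ef1de4, 279e9cd, 3b63d0c, 977b219, 97cb9f7, 9e830f2, c2adf43, c74ae87, c9decfb, e9bbd3c}.
Only in 97cb9f7's history (ahead): {} — 0.
Only in 279e9cd's history (behind): {1ef1de4, 279e9cd, 3b63d0c, 977b219, 9e830f2, c9decfb} — 6.

0 ahead, 6 behind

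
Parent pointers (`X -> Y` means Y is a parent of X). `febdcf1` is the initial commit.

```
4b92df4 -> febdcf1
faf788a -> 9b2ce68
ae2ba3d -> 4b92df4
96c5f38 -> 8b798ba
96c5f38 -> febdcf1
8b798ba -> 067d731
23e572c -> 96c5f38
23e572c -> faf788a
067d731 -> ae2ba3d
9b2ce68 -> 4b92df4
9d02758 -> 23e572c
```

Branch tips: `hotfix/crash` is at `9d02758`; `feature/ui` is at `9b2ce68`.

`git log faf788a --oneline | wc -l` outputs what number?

Walking parent pointers from faf788a: reachable set = {4b92df4, 9b2ce68, faf788a, febdcf1}.
That is 4 commits.

4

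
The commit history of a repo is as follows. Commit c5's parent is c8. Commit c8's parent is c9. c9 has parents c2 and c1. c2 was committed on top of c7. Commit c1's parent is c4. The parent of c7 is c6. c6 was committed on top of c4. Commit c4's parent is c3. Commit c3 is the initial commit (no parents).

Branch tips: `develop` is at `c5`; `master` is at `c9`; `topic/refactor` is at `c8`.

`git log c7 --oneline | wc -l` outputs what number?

4

Walking parent pointers from c7: reachable set = {c3, c4, c6, c7}.
That is 4 commits.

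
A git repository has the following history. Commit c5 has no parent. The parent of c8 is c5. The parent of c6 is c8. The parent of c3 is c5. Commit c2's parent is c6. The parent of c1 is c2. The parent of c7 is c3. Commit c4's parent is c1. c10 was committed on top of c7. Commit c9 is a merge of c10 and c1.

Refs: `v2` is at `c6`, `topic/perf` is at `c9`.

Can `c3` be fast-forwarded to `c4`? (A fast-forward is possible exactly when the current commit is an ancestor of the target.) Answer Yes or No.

A fast-forward from c3 to c4 is possible iff c3 is an ancestor of c4.
Ancestors of c4: {c1, c2, c4, c5, c6, c8}.
c3 is not among them, so fast-forward is not possible.

No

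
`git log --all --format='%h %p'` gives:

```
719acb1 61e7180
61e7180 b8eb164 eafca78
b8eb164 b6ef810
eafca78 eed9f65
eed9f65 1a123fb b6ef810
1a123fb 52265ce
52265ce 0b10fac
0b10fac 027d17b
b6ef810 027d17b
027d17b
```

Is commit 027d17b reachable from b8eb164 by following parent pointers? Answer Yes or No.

Yes

Ancestors of b8eb164 (commits reachable by following parents): {027d17b, b6ef810, b8eb164}.
027d17b is in that set, so it is an ancestor of b8eb164.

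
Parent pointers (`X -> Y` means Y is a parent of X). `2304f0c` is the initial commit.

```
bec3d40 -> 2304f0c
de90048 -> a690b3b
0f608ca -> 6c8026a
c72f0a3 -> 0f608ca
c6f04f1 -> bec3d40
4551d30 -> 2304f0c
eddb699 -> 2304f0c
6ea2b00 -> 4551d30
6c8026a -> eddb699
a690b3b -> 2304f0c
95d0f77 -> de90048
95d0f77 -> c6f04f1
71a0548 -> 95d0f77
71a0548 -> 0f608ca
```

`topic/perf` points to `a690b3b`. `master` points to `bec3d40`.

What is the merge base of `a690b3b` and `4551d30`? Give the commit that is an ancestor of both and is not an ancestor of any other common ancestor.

Ancestors of a690b3b: {2304f0c, a690b3b}.
Ancestors of 4551d30: {2304f0c, 4551d30}.
Common ancestors: {2304f0c}.
The only common ancestor is 2304f0c, so it is the merge base.

2304f0c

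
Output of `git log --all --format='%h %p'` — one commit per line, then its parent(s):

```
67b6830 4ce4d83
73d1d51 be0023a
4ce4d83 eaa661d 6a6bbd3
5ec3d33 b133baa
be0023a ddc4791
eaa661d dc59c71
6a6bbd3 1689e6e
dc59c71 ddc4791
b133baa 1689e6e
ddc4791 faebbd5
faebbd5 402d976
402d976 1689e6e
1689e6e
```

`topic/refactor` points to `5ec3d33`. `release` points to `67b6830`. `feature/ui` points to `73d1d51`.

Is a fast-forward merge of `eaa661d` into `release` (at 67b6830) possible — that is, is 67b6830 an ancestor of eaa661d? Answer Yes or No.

No

A fast-forward from 67b6830 to eaa661d is possible iff 67b6830 is an ancestor of eaa661d.
Ancestors of eaa661d: {1689e6e, 402d976, dc59c71, ddc4791, eaa661d, faebbd5}.
67b6830 is not among them, so fast-forward is not possible.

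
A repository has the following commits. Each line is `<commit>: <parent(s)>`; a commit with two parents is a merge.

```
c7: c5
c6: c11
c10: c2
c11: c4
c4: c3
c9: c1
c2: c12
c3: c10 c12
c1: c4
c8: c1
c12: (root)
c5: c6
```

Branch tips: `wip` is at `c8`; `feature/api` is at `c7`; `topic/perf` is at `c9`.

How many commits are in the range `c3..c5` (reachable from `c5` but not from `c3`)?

Reachable from c5: {c10, c11, c12, c2, c3, c4, c5, c6}.
Reachable from c3: {c10, c12, c2, c3}.
In c5's history but not c3's: {c11, c4, c5, c6} — 4 commits.

4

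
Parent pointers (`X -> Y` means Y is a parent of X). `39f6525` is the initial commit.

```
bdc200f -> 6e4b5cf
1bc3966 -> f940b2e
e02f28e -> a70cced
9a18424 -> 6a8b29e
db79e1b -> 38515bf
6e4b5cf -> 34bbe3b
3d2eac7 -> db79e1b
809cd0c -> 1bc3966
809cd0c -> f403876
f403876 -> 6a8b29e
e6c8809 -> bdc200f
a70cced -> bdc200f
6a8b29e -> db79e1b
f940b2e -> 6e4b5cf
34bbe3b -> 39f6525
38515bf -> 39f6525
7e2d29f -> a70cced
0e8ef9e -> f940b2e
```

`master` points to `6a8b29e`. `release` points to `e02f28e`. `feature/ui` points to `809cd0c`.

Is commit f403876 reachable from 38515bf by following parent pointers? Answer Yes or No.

No

Ancestors of 38515bf: {38515bf, 39f6525}.
f403876 is not in that set, so it is not an ancestor of 38515bf.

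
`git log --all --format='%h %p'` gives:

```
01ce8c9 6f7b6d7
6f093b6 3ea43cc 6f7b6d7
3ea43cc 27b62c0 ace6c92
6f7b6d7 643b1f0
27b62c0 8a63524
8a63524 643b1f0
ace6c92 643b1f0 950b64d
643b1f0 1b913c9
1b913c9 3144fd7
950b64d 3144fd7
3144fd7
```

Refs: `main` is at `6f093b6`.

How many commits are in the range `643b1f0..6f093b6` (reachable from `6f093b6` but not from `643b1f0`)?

Reachable from 6f093b6: {1b913c9, 27b62c0, 3144fd7, 3ea43cc, 643b1f0, 6f093b6, 6f7b6d7, 8a63524, 950b64d, ace6c92}.
Reachable from 643b1f0: {1b913c9, 3144fd7, 643b1f0}.
In 6f093b6's history but not 643b1f0's: {27b62c0, 3ea43cc, 6f093b6, 6f7b6d7, 8a63524, 950b64d, ace6c92} — 7 commits.

7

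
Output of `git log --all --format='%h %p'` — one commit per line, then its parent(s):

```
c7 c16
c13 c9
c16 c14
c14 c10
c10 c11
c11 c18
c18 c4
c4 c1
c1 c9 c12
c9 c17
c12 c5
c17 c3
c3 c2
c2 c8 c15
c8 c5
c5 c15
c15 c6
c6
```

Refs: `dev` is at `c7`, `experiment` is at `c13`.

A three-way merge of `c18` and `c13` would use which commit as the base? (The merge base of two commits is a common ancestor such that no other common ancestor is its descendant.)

c9

Ancestors of c18: {c1, c12, c15, c17, c18, c2, c3, c4, c5, c6, c8, c9}.
Ancestors of c13: {c13, c15, c17, c2, c3, c5, c6, c8, c9}.
Common ancestors: {c15, c17, c2, c3, c5, c6, c8, c9}.
Among these, c9 is not an ancestor of any other common ancestor — it is the merge base.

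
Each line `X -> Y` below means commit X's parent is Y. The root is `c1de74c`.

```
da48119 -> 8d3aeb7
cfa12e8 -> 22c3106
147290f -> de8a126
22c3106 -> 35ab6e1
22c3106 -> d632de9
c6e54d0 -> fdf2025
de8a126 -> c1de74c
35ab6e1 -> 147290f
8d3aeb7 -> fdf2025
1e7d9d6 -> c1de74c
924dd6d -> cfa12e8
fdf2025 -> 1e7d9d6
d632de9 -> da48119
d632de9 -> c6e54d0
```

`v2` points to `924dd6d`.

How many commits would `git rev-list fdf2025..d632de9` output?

4

Reachable from d632de9: {1e7d9d6, 8d3aeb7, c1de74c, c6e54d0, d632de9, da48119, fdf2025}.
Reachable from fdf2025: {1e7d9d6, c1de74c, fdf2025}.
In d632de9's history but not fdf2025's: {8d3aeb7, c6e54d0, d632de9, da48119} — 4 commits.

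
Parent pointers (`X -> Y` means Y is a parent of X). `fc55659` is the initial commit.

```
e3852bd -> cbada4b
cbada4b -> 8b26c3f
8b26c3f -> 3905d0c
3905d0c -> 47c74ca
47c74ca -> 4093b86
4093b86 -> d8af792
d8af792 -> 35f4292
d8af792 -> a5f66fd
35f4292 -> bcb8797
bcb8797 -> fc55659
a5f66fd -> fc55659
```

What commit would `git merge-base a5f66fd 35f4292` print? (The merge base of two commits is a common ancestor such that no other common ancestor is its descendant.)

fc55659

Ancestors of a5f66fd: {a5f66fd, fc55659}.
Ancestors of 35f4292: {35f4292, bcb8797, fc55659}.
Common ancestors: {fc55659}.
The only common ancestor is fc55659, so it is the merge base.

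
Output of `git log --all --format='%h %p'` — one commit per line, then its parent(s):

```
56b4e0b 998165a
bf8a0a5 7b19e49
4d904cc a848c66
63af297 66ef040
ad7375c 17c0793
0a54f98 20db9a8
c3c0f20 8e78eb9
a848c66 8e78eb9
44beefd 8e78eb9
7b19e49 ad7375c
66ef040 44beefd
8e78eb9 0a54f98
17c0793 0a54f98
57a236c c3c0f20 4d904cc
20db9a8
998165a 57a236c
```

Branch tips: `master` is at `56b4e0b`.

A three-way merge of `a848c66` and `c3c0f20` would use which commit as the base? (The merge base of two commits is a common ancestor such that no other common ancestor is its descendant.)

Ancestors of a848c66: {0a54f98, 20db9a8, 8e78eb9, a848c66}.
Ancestors of c3c0f20: {0a54f98, 20db9a8, 8e78eb9, c3c0f20}.
Common ancestors: {0a54f98, 20db9a8, 8e78eb9}.
Among these, 8e78eb9 is not an ancestor of any other common ancestor — it is the merge base.

8e78eb9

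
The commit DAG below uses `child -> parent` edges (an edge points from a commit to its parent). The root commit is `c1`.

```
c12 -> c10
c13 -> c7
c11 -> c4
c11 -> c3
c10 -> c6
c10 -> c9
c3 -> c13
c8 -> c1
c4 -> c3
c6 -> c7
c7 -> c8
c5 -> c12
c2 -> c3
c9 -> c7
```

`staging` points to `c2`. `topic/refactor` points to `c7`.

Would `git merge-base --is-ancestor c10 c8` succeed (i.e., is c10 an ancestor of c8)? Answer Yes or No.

Ancestors of c8: {c1, c8}.
c10 is not in that set, so it is not an ancestor of c8.

No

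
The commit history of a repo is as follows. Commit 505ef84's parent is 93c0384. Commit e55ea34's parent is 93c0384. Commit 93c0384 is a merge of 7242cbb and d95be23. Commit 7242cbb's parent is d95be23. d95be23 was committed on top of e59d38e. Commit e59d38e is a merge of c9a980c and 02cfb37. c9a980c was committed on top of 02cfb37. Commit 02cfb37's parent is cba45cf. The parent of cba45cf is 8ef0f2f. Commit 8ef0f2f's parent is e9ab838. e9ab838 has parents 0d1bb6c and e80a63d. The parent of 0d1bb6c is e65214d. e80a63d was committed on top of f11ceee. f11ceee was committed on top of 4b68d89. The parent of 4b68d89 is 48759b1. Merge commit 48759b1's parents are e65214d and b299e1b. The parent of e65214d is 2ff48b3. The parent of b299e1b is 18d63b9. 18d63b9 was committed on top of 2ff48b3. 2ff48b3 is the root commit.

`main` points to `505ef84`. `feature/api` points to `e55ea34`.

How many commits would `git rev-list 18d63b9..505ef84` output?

17

Reachable from 505ef84: {02cfb37, 0d1bb6c, 18d63b9, 2ff48b3, 48759b1, 4b68d89, 505ef84, 7242cbb, 8ef0f2f, 93c0384, b299e1b, c9a980c, cba45cf, d95be23, e59d38e, e65214d, e80a63d, e9ab838, f11ceee}.
Reachable from 18d63b9: {18d63b9, 2ff48b3}.
In 505ef84's history but not 18d63b9's: {02cfb37, 0d1bb6c, 48759b1, 4b68d89, 505ef84, 7242cbb, 8ef0f2f, 93c0384, b299e1b, c9a980c, cba45cf, d95be23, e59d38e, e65214d, e80a63d, e9ab838, f11ceee} — 17 commits.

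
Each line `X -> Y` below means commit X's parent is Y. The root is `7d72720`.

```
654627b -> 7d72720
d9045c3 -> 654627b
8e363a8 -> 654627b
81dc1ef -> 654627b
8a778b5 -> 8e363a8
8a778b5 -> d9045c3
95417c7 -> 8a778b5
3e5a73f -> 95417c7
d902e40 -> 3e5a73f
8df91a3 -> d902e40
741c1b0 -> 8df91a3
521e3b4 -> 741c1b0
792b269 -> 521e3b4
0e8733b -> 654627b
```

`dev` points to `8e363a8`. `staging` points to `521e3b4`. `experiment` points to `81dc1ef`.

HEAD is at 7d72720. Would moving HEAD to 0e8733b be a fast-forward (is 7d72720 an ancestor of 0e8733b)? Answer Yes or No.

Yes

A fast-forward from 7d72720 to 0e8733b is possible iff 7d72720 is an ancestor of 0e8733b.
Ancestors of 0e8733b: {0e8733b, 654627b, 7d72720}.
7d72720 is among them, so fast-forward is possible.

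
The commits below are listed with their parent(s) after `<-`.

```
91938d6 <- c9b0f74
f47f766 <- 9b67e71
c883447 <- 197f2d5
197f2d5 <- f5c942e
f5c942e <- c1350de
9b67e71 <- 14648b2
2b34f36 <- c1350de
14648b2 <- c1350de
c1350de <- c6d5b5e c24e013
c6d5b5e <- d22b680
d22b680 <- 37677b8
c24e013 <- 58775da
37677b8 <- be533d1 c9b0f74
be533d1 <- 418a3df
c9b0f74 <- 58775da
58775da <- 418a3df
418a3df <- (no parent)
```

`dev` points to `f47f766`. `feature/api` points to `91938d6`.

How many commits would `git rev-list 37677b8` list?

Walking parent pointers from 37677b8: reachable set = {37677b8, 418a3df, 58775da, be533d1, c9b0f74}.
That is 5 commits.

5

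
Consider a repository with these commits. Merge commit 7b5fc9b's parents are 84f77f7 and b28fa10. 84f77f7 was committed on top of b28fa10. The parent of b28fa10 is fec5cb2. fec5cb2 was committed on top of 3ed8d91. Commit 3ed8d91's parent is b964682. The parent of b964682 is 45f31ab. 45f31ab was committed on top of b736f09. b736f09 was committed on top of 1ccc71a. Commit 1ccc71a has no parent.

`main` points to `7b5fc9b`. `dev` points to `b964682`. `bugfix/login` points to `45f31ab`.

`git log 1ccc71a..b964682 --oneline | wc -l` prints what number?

3

Reachable from b964682: {1ccc71a, 45f31ab, b736f09, b964682}.
Reachable from 1ccc71a: {1ccc71a}.
In b964682's history but not 1ccc71a's: {45f31ab, b736f09, b964682} — 3 commits.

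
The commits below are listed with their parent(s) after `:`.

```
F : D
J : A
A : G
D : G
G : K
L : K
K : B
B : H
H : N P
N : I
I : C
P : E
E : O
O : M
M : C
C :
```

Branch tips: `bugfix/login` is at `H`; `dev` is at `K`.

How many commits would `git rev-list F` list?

13

Walking parent pointers from F: reachable set = {B, C, D, E, F, G, H, I, K, M, N, O, P}.
That is 13 commits.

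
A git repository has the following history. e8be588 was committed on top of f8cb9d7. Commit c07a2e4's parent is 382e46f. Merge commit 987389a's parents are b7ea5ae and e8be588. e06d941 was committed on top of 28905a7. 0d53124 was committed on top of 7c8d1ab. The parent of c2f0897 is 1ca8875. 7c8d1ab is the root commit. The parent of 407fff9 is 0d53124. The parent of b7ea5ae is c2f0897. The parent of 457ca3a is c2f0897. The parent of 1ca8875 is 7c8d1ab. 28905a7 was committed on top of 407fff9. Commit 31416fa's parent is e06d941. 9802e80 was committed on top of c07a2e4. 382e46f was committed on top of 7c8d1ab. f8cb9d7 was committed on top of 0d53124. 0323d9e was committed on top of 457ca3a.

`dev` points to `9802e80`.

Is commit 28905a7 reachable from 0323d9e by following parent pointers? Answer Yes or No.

No

Ancestors of 0323d9e: {0323d9e, 1ca8875, 457ca3a, 7c8d1ab, c2f0897}.
28905a7 is not in that set, so it is not an ancestor of 0323d9e.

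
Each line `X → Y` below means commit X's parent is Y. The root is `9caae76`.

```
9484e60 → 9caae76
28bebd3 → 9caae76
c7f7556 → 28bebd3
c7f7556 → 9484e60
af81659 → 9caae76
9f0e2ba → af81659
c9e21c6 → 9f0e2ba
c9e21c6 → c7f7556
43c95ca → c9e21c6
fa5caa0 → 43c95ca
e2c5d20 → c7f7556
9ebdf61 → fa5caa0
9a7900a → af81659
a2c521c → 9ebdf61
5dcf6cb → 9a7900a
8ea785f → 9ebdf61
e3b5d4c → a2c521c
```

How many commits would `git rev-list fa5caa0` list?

9

Walking parent pointers from fa5caa0: reachable set = {28bebd3, 43c95ca, 9484e60, 9caae76, 9f0e2ba, af81659, c7f7556, c9e21c6, fa5caa0}.
That is 9 commits.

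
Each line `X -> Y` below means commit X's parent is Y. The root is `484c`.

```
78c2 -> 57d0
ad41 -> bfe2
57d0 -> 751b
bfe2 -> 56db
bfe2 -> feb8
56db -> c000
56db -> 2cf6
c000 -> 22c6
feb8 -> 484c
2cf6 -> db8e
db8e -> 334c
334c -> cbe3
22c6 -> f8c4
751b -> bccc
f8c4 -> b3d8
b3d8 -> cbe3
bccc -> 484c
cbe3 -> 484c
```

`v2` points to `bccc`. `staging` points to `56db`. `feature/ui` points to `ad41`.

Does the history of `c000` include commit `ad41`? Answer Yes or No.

No

Ancestors of c000: {22c6, 484c, b3d8, c000, cbe3, f8c4}.
ad41 is not in that set, so it is not an ancestor of c000.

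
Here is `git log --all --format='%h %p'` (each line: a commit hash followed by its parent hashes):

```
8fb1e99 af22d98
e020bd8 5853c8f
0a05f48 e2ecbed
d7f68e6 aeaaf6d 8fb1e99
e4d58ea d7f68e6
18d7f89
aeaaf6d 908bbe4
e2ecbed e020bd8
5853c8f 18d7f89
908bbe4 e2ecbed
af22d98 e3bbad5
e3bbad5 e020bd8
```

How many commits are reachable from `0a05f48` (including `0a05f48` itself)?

5

Walking parent pointers from 0a05f48: reachable set = {0a05f48, 18d7f89, 5853c8f, e020bd8, e2ecbed}.
That is 5 commits.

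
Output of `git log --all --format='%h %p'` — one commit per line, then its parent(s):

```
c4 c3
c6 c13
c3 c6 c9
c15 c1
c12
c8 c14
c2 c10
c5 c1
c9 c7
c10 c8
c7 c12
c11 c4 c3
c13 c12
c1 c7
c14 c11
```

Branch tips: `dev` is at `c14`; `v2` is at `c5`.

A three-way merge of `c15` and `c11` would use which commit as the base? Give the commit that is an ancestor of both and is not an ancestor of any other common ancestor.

Ancestors of c15: {c1, c12, c15, c7}.
Ancestors of c11: {c11, c12, c13, c3, c4, c6, c7, c9}.
Common ancestors: {c12, c7}.
Among these, c7 is not an ancestor of any other common ancestor — it is the merge base.

c7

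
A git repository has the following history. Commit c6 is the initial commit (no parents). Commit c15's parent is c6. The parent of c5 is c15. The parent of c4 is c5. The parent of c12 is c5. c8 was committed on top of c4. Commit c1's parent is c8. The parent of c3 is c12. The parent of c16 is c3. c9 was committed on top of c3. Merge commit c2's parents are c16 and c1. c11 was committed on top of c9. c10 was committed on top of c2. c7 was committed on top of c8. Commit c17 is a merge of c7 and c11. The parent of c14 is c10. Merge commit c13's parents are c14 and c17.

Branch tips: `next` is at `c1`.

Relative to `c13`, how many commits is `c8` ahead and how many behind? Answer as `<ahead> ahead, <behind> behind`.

0 ahead, 12 behind

Reachable from c8: {c15, c4, c5, c6, c8}.
Reachable from c13: {c1, c10, c11, c12, c13, c14, c15, c16, c17, c2, c3, c4, c5, c6, c7, c8, c9}.
Only in c8's history (ahead): {} — 0.
Only in c13's history (behind): {c1, c10, c11, c12, c13, c14, c16, c17, c2, c3, c7, c9} — 12.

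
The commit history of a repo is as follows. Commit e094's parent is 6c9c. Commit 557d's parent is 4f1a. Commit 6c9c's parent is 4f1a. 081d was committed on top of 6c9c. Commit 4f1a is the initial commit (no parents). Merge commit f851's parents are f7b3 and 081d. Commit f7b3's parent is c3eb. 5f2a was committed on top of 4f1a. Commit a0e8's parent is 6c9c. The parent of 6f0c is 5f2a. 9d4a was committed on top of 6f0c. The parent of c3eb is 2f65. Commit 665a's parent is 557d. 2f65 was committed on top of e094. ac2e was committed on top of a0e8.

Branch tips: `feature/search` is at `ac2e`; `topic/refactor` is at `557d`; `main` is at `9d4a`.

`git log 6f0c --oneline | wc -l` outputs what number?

Walking parent pointers from 6f0c: reachable set = {4f1a, 5f2a, 6f0c}.
That is 3 commits.

3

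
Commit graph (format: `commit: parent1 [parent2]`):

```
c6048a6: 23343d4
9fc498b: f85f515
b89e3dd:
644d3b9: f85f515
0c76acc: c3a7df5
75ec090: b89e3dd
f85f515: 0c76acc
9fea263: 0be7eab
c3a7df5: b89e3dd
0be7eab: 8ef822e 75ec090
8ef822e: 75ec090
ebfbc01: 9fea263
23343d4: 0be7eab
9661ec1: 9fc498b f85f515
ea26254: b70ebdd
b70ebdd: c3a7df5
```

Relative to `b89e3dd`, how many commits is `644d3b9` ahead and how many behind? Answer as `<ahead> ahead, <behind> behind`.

Reachable from 644d3b9: {0c76acc, 644d3b9, b89e3dd, c3a7df5, f85f515}.
Reachable from b89e3dd: {b89e3dd}.
Only in 644d3b9's history (ahead): {0c76acc, 644d3b9, c3a7df5, f85f515} — 4.
Only in b89e3dd's history (behind): {} — 0.

4 ahead, 0 behind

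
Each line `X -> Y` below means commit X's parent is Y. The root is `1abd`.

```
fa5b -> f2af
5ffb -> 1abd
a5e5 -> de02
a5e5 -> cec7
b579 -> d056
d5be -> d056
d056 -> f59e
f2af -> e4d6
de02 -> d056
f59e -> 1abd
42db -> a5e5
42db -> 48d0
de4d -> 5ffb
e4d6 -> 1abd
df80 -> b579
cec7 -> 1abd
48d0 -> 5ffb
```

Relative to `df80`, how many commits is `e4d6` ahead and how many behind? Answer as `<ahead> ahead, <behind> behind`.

Reachable from e4d6: {1abd, e4d6}.
Reachable from df80: {1abd, b579, d056, df80, f59e}.
Only in e4d6's history (ahead): {e4d6} — 1.
Only in df80's history (behind): {b579, d056, df80, f59e} — 4.

1 ahead, 4 behind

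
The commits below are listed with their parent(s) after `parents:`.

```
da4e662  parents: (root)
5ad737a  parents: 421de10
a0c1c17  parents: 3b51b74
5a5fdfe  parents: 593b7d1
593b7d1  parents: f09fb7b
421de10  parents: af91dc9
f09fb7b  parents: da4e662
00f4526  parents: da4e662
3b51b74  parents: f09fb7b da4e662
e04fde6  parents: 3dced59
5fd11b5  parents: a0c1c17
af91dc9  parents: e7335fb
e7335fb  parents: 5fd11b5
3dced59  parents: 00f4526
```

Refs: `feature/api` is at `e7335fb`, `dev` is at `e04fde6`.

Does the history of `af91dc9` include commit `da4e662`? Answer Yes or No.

Ancestors of af91dc9 (commits reachable by following parents): {3b51b74, 5fd11b5, a0c1c17, af91dc9, da4e662, e7335fb, f09fb7b}.
da4e662 is in that set, so it is an ancestor of af91dc9.

Yes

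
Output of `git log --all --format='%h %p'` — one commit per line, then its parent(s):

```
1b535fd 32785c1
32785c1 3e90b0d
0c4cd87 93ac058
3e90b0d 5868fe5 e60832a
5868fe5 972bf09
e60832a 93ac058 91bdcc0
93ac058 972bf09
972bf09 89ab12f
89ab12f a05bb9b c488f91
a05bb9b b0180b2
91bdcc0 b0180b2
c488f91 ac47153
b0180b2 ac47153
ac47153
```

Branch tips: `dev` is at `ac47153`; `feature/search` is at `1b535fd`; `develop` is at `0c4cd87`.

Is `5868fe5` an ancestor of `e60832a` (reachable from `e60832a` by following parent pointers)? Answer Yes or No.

Ancestors of e60832a: {89ab12f, 91bdcc0, 93ac058, 972bf09, a05bb9b, ac47153, b0180b2, c488f91, e60832a}.
5868fe5 is not in that set, so it is not an ancestor of e60832a.

No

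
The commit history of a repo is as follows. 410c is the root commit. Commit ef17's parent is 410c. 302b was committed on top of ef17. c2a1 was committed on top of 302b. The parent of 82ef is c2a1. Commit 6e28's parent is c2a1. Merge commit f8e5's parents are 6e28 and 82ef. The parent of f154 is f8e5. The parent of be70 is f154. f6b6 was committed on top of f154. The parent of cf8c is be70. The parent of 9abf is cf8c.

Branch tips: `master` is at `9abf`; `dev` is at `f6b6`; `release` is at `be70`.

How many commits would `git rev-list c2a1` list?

4

Walking parent pointers from c2a1: reachable set = {302b, 410c, c2a1, ef17}.
That is 4 commits.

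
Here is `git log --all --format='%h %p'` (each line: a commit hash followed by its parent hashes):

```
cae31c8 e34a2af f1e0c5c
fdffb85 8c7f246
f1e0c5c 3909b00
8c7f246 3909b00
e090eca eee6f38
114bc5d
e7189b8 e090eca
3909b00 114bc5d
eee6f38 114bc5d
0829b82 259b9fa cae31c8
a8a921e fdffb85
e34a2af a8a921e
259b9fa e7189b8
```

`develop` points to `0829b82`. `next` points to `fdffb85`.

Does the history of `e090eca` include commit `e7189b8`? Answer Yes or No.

No

Ancestors of e090eca: {114bc5d, e090eca, eee6f38}.
e7189b8 is not in that set, so it is not an ancestor of e090eca.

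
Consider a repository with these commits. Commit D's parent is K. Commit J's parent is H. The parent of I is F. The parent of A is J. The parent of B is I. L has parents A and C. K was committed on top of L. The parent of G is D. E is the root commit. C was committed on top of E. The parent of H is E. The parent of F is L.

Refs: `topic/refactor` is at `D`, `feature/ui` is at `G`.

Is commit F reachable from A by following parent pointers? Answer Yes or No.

Ancestors of A: {A, E, H, J}.
F is not in that set, so it is not an ancestor of A.

No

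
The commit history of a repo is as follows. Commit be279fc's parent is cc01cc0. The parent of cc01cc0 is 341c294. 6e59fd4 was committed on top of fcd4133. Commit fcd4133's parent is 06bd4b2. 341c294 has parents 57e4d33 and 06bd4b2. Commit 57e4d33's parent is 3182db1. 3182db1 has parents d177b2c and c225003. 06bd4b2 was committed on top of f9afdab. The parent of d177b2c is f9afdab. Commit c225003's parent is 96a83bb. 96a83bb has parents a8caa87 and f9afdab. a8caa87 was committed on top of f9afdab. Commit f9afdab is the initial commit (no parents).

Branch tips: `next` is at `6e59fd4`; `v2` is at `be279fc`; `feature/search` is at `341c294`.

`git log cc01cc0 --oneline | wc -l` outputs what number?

10

Walking parent pointers from cc01cc0: reachable set = {06bd4b2, 3182db1, 341c294, 57e4d33, 96a83bb, a8caa87, c225003, cc01cc0, d177b2c, f9afdab}.
That is 10 commits.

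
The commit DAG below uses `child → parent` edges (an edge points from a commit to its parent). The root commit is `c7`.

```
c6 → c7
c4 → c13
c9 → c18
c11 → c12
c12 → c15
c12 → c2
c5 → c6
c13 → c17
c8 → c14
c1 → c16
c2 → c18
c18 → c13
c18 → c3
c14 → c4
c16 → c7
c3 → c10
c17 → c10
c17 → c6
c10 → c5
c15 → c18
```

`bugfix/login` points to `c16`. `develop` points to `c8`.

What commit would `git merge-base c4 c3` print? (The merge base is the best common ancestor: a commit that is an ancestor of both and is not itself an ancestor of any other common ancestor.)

Ancestors of c4: {c10, c13, c17, c4, c5, c6, c7}.
Ancestors of c3: {c10, c3, c5, c6, c7}.
Common ancestors: {c10, c5, c6, c7}.
Among these, c10 is not an ancestor of any other common ancestor — it is the merge base.

c10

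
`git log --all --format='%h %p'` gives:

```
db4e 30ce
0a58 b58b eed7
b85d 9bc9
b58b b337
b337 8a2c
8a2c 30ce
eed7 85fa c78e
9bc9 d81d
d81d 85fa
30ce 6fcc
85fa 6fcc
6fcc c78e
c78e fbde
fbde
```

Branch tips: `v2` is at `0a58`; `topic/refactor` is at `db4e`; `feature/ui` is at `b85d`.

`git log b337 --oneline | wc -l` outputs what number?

Walking parent pointers from b337: reachable set = {30ce, 6fcc, 8a2c, b337, c78e, fbde}.
That is 6 commits.

6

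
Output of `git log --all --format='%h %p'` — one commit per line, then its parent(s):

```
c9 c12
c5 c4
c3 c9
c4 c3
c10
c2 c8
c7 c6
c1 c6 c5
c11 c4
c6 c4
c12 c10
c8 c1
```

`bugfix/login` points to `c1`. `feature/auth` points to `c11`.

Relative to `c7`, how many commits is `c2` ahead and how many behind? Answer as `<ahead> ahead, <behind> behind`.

Reachable from c2: {c1, c10, c12, c2, c3, c4, c5, c6, c8, c9}.
Reachable from c7: {c10, c12, c3, c4, c6, c7, c9}.
Only in c2's history (ahead): {c1, c2, c5, c8} — 4.
Only in c7's history (behind): {c7} — 1.

4 ahead, 1 behind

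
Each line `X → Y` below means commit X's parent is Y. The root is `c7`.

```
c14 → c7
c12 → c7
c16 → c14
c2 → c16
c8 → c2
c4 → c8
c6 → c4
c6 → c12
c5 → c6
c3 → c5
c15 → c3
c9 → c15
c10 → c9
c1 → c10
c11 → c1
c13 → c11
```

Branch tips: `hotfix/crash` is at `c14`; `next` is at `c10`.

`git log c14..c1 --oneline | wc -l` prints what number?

Reachable from c1: {c1, c10, c12, c14, c15, c16, c2, c3, c4, c5, c6, c7, c8, c9}.
Reachable from c14: {c14, c7}.
In c1's history but not c14's: {c1, c10, c12, c15, c16, c2, c3, c4, c5, c6, c8, c9} — 12 commits.

12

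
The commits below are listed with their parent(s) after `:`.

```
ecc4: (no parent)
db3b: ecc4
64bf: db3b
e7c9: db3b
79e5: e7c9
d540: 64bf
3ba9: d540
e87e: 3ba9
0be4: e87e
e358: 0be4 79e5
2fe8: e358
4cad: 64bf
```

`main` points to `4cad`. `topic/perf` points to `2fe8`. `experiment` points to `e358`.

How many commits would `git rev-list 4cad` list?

Walking parent pointers from 4cad: reachable set = {4cad, 64bf, db3b, ecc4}.
That is 4 commits.

4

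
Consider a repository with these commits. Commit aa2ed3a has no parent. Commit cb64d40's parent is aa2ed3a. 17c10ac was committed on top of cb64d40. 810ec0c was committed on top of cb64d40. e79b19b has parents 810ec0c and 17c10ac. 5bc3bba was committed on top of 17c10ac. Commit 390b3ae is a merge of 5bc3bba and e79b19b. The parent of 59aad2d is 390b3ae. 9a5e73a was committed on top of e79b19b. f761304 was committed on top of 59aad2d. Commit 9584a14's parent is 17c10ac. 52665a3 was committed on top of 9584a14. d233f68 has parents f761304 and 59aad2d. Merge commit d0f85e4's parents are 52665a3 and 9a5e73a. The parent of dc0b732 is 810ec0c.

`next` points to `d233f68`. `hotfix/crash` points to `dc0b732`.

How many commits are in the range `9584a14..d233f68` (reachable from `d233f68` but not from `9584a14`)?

Reachable from d233f68: {17c10ac, 390b3ae, 59aad2d, 5bc3bba, 810ec0c, aa2ed3a, cb64d40, d233f68, e79b19b, f761304}.
Reachable from 9584a14: {17c10ac, 9584a14, aa2ed3a, cb64d40}.
In d233f68's history but not 9584a14's: {390b3ae, 59aad2d, 5bc3bba, 810ec0c, d233f68, e79b19b, f761304} — 7 commits.

7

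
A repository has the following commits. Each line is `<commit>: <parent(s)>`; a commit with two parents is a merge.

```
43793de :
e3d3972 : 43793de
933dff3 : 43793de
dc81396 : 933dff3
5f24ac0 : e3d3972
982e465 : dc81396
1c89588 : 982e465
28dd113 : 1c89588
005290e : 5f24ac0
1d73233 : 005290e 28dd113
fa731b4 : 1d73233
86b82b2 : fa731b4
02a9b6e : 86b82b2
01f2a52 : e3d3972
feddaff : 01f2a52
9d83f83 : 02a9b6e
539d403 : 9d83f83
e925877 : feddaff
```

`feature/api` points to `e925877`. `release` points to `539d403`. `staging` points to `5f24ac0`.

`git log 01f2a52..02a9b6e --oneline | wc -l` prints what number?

Reachable from 02a9b6e: {005290e, 02a9b6e, 1c89588, 1d73233, 28dd113, 43793de, 5f24ac0, 86b82b2, 933dff3, 982e465, dc81396, e3d3972, fa731b4}.
Reachable from 01f2a52: {01f2a52, 43793de, e3d3972}.
In 02a9b6e's history but not 01f2a52's: {005290e, 02a9b6e, 1c89588, 1d73233, 28dd113, 5f24ac0, 86b82b2, 933dff3, 982e465, dc81396, fa731b4} — 11 commits.

11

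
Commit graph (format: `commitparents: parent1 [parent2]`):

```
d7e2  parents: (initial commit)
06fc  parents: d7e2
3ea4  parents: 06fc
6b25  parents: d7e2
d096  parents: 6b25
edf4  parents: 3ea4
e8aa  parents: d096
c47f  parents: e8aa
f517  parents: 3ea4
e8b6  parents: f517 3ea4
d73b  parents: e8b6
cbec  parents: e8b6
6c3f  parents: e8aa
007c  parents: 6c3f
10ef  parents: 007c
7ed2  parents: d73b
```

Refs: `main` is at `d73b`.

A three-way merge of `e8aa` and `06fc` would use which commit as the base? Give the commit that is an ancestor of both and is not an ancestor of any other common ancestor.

Ancestors of e8aa: {6b25, d096, d7e2, e8aa}.
Ancestors of 06fc: {06fc, d7e2}.
Common ancestors: {d7e2}.
The only common ancestor is d7e2, so it is the merge base.

d7e2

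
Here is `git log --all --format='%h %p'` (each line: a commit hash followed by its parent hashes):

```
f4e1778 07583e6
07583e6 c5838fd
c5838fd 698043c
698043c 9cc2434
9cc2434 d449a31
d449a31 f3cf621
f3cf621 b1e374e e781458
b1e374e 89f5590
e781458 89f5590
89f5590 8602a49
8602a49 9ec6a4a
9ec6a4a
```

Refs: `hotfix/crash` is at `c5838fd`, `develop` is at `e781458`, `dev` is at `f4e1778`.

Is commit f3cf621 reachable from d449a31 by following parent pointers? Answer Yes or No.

Yes

Ancestors of d449a31 (commits reachable by following parents): {8602a49, 89f5590, 9ec6a4a, b1e374e, d449a31, e781458, f3cf621}.
f3cf621 is in that set, so it is an ancestor of d449a31.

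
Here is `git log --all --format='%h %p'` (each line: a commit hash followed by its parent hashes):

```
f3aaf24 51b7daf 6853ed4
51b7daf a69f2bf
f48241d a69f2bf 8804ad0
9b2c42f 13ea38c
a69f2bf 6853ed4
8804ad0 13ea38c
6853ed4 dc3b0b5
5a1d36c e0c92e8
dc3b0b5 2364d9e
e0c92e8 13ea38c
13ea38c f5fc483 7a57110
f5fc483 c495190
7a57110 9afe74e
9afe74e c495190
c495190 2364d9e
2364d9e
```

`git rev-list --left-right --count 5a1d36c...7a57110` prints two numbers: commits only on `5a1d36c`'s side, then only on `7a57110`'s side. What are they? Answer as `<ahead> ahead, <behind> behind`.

4 ahead, 0 behind

Reachable from 5a1d36c: {13ea38c, 2364d9e, 5a1d36c, 7a57110, 9afe74e, c495190, e0c92e8, f5fc483}.
Reachable from 7a57110: {2364d9e, 7a57110, 9afe74e, c495190}.
Only in 5a1d36c's history (ahead): {13ea38c, 5a1d36c, e0c92e8, f5fc483} — 4.
Only in 7a57110's history (behind): {} — 0.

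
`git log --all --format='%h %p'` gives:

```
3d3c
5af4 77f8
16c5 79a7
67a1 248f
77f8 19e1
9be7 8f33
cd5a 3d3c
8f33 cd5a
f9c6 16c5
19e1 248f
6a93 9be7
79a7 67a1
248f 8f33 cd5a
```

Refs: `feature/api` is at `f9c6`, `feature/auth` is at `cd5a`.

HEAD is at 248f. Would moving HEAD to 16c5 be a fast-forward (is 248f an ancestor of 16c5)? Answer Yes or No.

A fast-forward from 248f to 16c5 is possible iff 248f is an ancestor of 16c5.
Ancestors of 16c5: {16c5, 248f, 3d3c, 67a1, 79a7, 8f33, cd5a}.
248f is among them, so fast-forward is possible.

Yes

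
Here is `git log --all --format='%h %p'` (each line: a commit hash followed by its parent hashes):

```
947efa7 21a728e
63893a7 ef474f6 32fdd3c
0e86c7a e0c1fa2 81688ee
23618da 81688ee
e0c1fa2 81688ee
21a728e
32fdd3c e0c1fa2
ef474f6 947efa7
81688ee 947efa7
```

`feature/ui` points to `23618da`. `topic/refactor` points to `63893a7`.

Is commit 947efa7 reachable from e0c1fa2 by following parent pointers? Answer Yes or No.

Yes

Ancestors of e0c1fa2 (commits reachable by following parents): {21a728e, 81688ee, 947efa7, e0c1fa2}.
947efa7 is in that set, so it is an ancestor of e0c1fa2.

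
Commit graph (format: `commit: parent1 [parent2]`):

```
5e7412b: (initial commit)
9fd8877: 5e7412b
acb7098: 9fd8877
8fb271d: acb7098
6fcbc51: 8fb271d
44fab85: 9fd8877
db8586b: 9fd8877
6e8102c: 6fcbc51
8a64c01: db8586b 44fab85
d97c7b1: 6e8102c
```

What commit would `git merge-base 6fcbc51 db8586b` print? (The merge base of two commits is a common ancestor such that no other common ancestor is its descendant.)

Ancestors of 6fcbc51: {5e7412b, 6fcbc51, 8fb271d, 9fd8877, acb7098}.
Ancestors of db8586b: {5e7412b, 9fd8877, db8586b}.
Common ancestors: {5e7412b, 9fd8877}.
Among these, 9fd8877 is not an ancestor of any other common ancestor — it is the merge base.

9fd8877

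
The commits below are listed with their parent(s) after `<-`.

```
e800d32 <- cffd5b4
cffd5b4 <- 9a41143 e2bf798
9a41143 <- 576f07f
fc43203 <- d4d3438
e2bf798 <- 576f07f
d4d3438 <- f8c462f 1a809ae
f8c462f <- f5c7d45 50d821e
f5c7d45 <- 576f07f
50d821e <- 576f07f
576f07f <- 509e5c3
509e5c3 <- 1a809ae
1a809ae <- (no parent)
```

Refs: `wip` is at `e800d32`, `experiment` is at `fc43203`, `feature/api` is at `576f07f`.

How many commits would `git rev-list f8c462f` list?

Walking parent pointers from f8c462f: reachable set = {1a809ae, 509e5c3, 50d821e, 576f07f, f5c7d45, f8c462f}.
That is 6 commits.

6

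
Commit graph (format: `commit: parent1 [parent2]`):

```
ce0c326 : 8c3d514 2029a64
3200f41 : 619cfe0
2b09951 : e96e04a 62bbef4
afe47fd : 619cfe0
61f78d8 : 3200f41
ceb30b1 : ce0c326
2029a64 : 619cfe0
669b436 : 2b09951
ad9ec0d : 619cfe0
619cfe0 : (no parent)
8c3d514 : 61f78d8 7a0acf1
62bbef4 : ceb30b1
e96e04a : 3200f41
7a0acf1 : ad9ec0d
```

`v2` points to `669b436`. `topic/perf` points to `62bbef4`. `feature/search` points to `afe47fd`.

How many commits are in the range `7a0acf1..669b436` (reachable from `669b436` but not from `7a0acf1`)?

Reachable from 669b436: {2029a64, 2b09951, 3200f41, 619cfe0, 61f78d8, 62bbef4, 669b436, 7a0acf1, 8c3d514, ad9ec0d, ce0c326, ceb30b1, e96e04a}.
Reachable from 7a0acf1: {619cfe0, 7a0acf1, ad9ec0d}.
In 669b436's history but not 7a0acf1's: {2029a64, 2b09951, 3200f41, 61f78d8, 62bbef4, 669b436, 8c3d514, ce0c326, ceb30b1, e96e04a} — 10 commits.

10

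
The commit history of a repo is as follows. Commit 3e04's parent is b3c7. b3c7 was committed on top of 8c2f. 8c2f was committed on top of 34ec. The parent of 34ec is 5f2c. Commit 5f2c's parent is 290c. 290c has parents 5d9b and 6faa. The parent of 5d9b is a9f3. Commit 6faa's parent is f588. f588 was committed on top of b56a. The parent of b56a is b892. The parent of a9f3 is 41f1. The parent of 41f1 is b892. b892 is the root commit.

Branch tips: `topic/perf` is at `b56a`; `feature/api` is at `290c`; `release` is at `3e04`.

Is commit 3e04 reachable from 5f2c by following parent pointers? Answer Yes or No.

Ancestors of 5f2c: {290c, 41f1, 5d9b, 5f2c, 6faa, a9f3, b56a, b892, f588}.
3e04 is not in that set, so it is not an ancestor of 5f2c.

No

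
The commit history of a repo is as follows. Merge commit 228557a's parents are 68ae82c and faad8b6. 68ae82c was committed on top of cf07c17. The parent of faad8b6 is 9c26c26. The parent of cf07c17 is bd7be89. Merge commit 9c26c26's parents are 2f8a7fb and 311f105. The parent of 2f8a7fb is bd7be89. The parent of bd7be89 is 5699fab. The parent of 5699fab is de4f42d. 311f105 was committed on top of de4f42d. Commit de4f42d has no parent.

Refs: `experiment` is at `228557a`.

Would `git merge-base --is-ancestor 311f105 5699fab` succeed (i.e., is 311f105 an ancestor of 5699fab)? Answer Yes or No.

Ancestors of 5699fab: {5699fab, de4f42d}.
311f105 is not in that set, so it is not an ancestor of 5699fab.

No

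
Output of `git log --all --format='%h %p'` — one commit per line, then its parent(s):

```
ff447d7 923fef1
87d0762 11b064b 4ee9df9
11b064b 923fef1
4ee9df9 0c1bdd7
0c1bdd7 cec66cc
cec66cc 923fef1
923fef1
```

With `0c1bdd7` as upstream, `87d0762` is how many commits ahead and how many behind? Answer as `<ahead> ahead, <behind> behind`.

3 ahead, 0 behind

Reachable from 87d0762: {0c1bdd7, 11b064b, 4ee9df9, 87d0762, 923fef1, cec66cc}.
Reachable from 0c1bdd7: {0c1bdd7, 923fef1, cec66cc}.
Only in 87d0762's history (ahead): {11b064b, 4ee9df9, 87d0762} — 3.
Only in 0c1bdd7's history (behind): {} — 0.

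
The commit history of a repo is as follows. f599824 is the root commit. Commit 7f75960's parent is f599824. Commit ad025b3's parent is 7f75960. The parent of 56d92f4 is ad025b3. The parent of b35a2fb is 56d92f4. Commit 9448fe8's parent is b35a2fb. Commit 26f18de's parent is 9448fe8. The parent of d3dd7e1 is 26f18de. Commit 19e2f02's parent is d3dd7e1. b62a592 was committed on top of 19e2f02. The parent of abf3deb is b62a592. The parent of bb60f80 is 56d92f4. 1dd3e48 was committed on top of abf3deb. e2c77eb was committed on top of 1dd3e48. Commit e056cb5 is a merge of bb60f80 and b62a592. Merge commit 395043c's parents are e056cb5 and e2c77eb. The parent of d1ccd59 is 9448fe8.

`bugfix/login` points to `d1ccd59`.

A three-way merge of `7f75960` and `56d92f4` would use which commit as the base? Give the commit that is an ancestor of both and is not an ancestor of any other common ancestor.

Ancestors of 7f75960: {7f75960, f599824}.
Ancestors of 56d92f4: {56d92f4, 7f75960, ad025b3, f599824}.
Common ancestors: {7f75960, f599824}.
Among these, 7f75960 is not an ancestor of any other common ancestor — it is the merge base.

7f75960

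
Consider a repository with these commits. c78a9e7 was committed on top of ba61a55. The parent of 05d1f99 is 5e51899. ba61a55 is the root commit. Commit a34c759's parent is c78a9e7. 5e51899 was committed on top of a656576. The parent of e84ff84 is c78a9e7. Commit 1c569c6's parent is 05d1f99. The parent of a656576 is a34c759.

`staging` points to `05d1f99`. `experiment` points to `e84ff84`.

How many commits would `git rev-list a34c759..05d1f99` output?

Reachable from 05d1f99: {05d1f99, 5e51899, a34c759, a656576, ba61a55, c78a9e7}.
Reachable from a34c759: {a34c759, ba61a55, c78a9e7}.
In 05d1f99's history but not a34c759's: {05d1f99, 5e51899, a656576} — 3 commits.

3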